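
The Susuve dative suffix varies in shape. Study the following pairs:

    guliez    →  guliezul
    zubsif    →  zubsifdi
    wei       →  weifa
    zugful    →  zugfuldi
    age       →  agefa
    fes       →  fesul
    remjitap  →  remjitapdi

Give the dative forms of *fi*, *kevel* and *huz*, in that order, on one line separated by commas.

The alternation tracks the final sound of the stem — -ul when the stem ends in a sibilant (*guliez*, *fes*); -di when the stem ends in a non-sibilant consonant (*zubsif*, *zugful*, *remjitap*); -fa when the stem ends in a vowel (*wei*, *age*).
Since the final sound of *fi* is /i/ (a vowel), it takes -fa, giving *fifa*.
*kevel*: final sound = /l/, a non-sibilant consonant → -di → *keveldi*.
*huz*: final sound = /z/, a sibilant → -ul → *huzul*.

fifa, keveldi, huzul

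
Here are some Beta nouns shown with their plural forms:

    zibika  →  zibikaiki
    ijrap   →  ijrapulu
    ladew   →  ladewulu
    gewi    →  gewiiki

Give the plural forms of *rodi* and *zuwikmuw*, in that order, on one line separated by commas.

rodiiki, zuwikmuwulu

Looking at the final sound of each stem: -ulu when the stem ends in a consonant (*ijrap*, *ladew*); -iki when the stem ends in a vowel (*zibika*, *gewi*).
*rodi*: final sound = /i/, a vowel → -iki → *rodiiki*.
The final sound of *zuwikmuw* is /w/, which is a consonant, so the suffix is -ulu, giving *zuwikmuwulu*.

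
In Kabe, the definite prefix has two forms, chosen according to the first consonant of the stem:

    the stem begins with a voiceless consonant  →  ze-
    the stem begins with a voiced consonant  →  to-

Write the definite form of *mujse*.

Since the first consonant of *mujse* is /m/ (voiced), it takes to-, giving *tomujse*.

tomujse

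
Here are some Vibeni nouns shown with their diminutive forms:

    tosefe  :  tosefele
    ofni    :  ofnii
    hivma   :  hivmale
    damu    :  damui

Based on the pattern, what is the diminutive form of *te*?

Looking at the last vowel of each stem: -i when the last vowel of the stem is a high vowel (*ofni*, *damu*); -le when the last vowel of the stem is a non-high vowel (*tosefe*, *hivma*).
Since the last vowel of *te* is /e/ (a non-high vowel), it takes -le, giving *tele*.

tele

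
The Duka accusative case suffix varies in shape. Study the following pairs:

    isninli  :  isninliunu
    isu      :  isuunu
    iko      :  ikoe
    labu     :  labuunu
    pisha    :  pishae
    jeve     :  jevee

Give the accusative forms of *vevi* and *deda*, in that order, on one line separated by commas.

veviunu, dedae

The alternation tracks the last vowel of the stem — -unu when the last vowel of the stem is a high vowel (*isninli*, *isu*, *labu*); -e when the last vowel of the stem is a non-high vowel (*iko*, *pisha*, *jeve*).
*vevi* — last vowel /i/ (a high vowel) → -unu → *veviunu*.
*deda* — last vowel /a/ (a non-high vowel) → -e → *dedae*.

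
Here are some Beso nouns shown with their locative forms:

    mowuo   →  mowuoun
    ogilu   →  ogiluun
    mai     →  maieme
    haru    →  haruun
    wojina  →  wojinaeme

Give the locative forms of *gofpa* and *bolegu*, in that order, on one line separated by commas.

The pattern is rounding harmony: -un when the last vowel of the stem is a rounded vowel (*mowuo*, *ogilu*, *haru*); -eme when the last vowel of the stem is an unrounded vowel (*mai*, *wojina*).
The last vowel of *gofpa* is /a/, which is an unrounded vowel, so the suffix is -eme, giving *gofpaeme*.
*bolegu*: last vowel = /u/, a rounded vowel → -un → *boleguun*.

gofpaeme, boleguun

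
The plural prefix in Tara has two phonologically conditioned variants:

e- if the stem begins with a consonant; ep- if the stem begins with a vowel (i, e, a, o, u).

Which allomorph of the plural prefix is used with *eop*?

ep-

Since the first sound of *eop* is /e/ (a vowel), it takes ep-.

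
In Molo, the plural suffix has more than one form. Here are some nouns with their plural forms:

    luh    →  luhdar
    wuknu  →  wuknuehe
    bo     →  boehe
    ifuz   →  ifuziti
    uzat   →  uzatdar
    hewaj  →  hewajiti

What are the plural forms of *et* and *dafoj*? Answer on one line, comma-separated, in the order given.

The suffix is conditioned by the final sound: -dar when the stem ends in a voiceless consonant (*luh*, *uzat*); -iti when the stem ends in a voiced consonant (*ifuz*, *hewaj*); -ehe when the stem ends in a vowel (*wuknu*, *bo*).
The final sound of *et* is /t/, which is a voiceless consonant, so the suffix is -dar, giving *etdar*.
The final sound of *dafoj* is /j/, which is a voiced consonant, so the suffix is -iti, giving *dafojiti*.

etdar, dafojiti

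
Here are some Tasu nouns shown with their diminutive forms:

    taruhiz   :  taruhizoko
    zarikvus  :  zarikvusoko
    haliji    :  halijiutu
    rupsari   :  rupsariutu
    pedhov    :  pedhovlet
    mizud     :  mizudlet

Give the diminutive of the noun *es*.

esoko

The suffix is conditioned by the final sound: -oko when the stem ends in a sibilant (*taruhiz*, *zarikvus*); -let when the stem ends in a non-sibilant consonant (*pedhov*, *mizud*); -utu when the stem ends in a vowel (*haliji*, *rupsari*).
The final sound of *es* is /s/, which is a sibilant, so the suffix is -oko, giving *esoko*.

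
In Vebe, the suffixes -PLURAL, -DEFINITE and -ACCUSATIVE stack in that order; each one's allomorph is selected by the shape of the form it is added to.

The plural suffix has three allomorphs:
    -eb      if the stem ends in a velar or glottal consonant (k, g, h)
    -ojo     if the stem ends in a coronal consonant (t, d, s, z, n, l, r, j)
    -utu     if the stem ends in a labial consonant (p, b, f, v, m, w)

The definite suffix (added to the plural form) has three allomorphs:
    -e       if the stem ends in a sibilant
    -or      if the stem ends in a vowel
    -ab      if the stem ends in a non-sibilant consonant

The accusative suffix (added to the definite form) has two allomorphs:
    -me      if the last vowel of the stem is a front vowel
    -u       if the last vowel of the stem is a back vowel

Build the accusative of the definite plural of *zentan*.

zentanojooru

The final consonant of *zentan* is /n/, which is coronal, so the plural suffix is -ojo, giving *zentanojo*.
Since the final sound of the plural form *zentanojo* is /o/ (a vowel), it takes -or, giving *zentanojoor*.
The definite form *zentanojoor* — last vowel /o/ (a back vowel) → -u → *zentanojooru*.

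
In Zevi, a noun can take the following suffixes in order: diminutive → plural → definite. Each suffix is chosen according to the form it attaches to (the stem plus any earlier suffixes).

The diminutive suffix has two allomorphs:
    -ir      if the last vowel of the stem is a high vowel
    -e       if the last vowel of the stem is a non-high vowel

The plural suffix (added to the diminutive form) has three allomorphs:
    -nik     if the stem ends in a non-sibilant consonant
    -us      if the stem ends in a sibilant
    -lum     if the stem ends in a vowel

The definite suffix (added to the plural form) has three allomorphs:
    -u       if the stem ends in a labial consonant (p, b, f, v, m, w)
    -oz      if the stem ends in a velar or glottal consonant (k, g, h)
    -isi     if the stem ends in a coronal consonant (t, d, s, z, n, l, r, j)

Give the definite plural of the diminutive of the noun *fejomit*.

fejomitirnikoz

*fejomit* — last vowel /i/ (a high vowel) → -ir → *fejomitir*.
Since the final sound of the diminutive form *fejomitir* is /r/ (a non-sibilant consonant), it takes -nik, giving *fejomitirnik*.
The plural form *fejomitirnik*: final consonant = /k/, velar/glottal → -oz → *fejomitirnikoz*.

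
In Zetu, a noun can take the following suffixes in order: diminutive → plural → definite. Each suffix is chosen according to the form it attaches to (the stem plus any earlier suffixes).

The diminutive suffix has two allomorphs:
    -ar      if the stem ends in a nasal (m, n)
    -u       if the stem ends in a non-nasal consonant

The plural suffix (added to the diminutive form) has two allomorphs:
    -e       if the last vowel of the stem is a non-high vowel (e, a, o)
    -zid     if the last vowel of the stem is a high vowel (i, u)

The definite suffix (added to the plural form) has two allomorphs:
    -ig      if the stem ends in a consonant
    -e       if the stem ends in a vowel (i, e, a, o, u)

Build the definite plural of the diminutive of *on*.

Since the final consonant of *on* is /n/ (a nasal), it takes -ar, giving *onar*.
The last vowel of the diminutive form *onar* is /a/, which is a non-high vowel, so the plural suffix is -e, giving *onare*.
The plural form *onare*: final sound = /e/, a vowel → -e → *onaree*.

onaree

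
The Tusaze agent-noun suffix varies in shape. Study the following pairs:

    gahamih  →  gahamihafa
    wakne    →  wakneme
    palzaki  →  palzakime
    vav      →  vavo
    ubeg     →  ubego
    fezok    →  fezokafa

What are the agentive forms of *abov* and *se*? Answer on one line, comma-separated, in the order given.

abovo, seme

The alternation tracks the final sound of the stem — -afa when the stem ends in a voiceless consonant (*gahamih*, *fezok*); -o when the stem ends in a voiced consonant (*vav*, *ubeg*); -me when the stem ends in a vowel (*wakne*, *palzaki*).
*abov*: final sound = /v/, a voiced consonant → -o → *abovo*.
*se*: final sound = /e/, a vowel → -me → *seme*.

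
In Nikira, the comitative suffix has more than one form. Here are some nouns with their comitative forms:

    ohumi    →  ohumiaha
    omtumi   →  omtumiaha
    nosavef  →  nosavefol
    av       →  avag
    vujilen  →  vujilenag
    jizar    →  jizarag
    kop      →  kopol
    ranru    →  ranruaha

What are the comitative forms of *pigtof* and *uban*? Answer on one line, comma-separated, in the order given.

The suffix is conditioned by the final sound: -ol when the stem ends in a voiceless consonant (*nosavef*, *kop*); -ag when the stem ends in a voiced consonant (*av*, *vujilen*, *jizar*); -aha when the stem ends in a vowel (*ohumi*, *omtumi*, *ranru*).
The final sound of *pigtof* is /f/, which is a voiceless consonant, so the suffix is -ol, giving *pigtofol*.
*uban* — final sound /n/ (a voiced consonant) → -ag → *ubanag*.

pigtofol, ubanag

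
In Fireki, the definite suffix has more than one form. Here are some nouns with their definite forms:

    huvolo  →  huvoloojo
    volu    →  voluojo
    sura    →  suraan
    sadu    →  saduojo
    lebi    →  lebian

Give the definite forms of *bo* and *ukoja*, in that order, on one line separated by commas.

The pattern is rounding harmony: -ojo when the last vowel of the stem is a rounded vowel (*huvolo*, *volu*, *sadu*); -an when the last vowel of the stem is an unrounded vowel (*sura*, *lebi*).
*bo* — last vowel /o/ (a rounded vowel) → -ojo → *boojo*.
Since the last vowel of *ukoja* is /a/ (an unrounded vowel), it takes -an, giving *ukojaan*.

boojo, ukojaan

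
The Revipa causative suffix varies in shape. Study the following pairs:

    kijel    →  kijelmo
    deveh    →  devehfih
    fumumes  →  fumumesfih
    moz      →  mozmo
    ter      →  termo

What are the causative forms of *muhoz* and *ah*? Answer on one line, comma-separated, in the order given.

The alternation tracks the final consonant of the stem — -fih when the stem ends in a voiceless consonant (*deveh*, *fumumes*); -mo when the stem ends in a voiced consonant (*kijel*, *moz*, *ter*).
*muhoz*: final consonant = /z/, voiced → -mo → *muhozmo*.
Since the final consonant of *ah* is /h/ (voiceless), it takes -fih, giving *ahfih*.

muhozmo, ahfih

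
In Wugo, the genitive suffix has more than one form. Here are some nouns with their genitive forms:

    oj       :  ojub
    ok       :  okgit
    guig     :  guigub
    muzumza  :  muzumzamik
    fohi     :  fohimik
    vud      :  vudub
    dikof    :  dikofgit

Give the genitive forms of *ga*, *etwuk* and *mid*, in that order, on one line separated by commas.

The pattern is voicing of the final sound: -git when the stem ends in a voiceless consonant (*ok*, *dikof*); -ub when the stem ends in a voiced consonant (*oj*, *guig*, *vud*); -mik when the stem ends in a vowel (*muzumza*, *fohi*).
*ga* — final sound /a/ (a vowel) → -mik → *gamik*.
Since the final sound of *etwuk* is /k/ (a voiceless consonant), it takes -git, giving *etwukgit*.
*mid* — final sound /d/ (a voiced consonant) → -ub → *midub*.

gamik, etwukgit, midub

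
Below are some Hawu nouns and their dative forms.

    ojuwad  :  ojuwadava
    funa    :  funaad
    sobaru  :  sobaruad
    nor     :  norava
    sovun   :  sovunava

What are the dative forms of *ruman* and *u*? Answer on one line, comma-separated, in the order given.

rumanava, uad

The alternation tracks the final sound of the stem — -ava when the stem ends in a consonant (*ojuwad*, *nor*, *sovun*); -ad when the stem ends in a vowel (*funa*, *sobaru*).
Since the final sound of *ruman* is /n/ (a consonant), it takes -ava, giving *rumanava*.
The final sound of *u* is /u/, which is a vowel, so the suffix is -ad, giving *uad*.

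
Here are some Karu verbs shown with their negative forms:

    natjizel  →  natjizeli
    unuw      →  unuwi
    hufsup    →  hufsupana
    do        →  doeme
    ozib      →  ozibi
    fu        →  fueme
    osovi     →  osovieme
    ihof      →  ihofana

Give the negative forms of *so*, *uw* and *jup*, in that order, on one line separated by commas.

soeme, uwi, jupana

The suffix is conditioned by the final sound: -ana when the stem ends in a voiceless consonant (*hufsup*, *ihof*); -i when the stem ends in a voiced consonant (*natjizel*, *unuw*, *ozib*); -eme when the stem ends in a vowel (*do*, *fu*, *osovi*).
The final sound of *so* is /o/, which is a vowel, so the suffix is -eme, giving *soeme*.
*uw* — final sound /w/ (a voiced consonant) → -i → *uwi*.
*jup*: final sound = /p/, a voiceless consonant → -ana → *jupana*.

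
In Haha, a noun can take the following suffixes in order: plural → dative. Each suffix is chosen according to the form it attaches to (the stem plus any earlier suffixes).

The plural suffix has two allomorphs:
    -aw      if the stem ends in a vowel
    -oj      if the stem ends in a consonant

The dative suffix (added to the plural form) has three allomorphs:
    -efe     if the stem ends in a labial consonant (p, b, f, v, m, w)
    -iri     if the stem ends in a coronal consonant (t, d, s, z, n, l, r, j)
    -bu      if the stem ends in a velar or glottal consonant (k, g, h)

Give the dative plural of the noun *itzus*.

*itzus* — final sound /s/ (a consonant) → -oj → *itzusoj*.
The final consonant of the plural form *itzusoj* is /j/, which is coronal, so the dative suffix is -iri, giving *itzusojiri*.

itzusojiri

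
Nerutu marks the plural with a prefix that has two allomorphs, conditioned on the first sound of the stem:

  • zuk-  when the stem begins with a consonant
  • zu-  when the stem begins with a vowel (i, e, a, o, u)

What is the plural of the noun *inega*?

*inega*: first sound = /i/, a vowel → zu- → *zuinega*.

zuinega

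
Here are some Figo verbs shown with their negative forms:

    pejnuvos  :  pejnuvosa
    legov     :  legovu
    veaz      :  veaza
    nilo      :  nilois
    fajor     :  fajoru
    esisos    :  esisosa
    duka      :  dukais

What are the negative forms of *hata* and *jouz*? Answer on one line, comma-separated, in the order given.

hatais, jouza

Looking at the final sound of each stem: -a when the stem ends in a sibilant (*pejnuvos*, *veaz*, *esisos*); -u when the stem ends in a non-sibilant consonant (*legov*, *fajor*); -is when the stem ends in a vowel (*nilo*, *duka*).
The final sound of *hata* is /a/, which is a vowel, so the suffix is -is, giving *hatais*.
*jouz*: final sound = /z/, a sibilant → -a → *jouza*.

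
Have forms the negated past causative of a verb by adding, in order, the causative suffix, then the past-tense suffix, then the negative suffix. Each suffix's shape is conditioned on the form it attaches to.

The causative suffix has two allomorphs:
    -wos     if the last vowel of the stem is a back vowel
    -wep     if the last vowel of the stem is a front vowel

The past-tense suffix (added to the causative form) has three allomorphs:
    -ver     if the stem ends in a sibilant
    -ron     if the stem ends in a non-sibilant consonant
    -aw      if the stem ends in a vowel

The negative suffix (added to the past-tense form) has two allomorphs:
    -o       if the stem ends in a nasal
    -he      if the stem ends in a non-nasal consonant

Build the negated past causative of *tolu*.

Since the last vowel of *tolu* is /u/ (a back vowel), it takes -wos, giving *toluwos*.
The causative form *toluwos*: final sound = /s/, a sibilant → -ver → *toluwosver*.
The past-tense form *toluwosver* — final consonant /r/ (non-nasal) → -he → *toluwosverhe*.

toluwosverhe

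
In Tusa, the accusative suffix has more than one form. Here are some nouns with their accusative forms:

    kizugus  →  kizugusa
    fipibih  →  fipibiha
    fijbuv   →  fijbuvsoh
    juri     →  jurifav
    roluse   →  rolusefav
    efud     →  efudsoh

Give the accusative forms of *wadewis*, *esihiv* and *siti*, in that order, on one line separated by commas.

The alternation tracks the final sound of the stem — -a when the stem ends in a voiceless consonant (*kizugus*, *fipibih*); -soh when the stem ends in a voiced consonant (*fijbuv*, *efud*); -fav when the stem ends in a vowel (*juri*, *roluse*).
*wadewis*: final sound = /s/, a voiceless consonant → -a → *wadewisa*.
The final sound of *esihiv* is /v/, which is a voiced consonant, so the suffix is -soh, giving *esihivsoh*.
The final sound of *siti* is /i/, which is a vowel, so the suffix is -fav, giving *sitifav*.

wadewisa, esihivsoh, sitifav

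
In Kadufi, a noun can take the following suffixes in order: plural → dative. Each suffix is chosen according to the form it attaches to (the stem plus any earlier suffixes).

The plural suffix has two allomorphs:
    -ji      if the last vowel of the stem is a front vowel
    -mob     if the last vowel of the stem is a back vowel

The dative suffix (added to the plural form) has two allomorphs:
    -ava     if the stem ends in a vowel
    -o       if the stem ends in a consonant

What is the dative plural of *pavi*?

pavijiava

Since the last vowel of *pavi* is /i/ (a front vowel), it takes -ji, giving *paviji*.
The final sound of the plural form *paviji* is /i/, which is a vowel, so the dative suffix is -ava, giving *pavijiava*.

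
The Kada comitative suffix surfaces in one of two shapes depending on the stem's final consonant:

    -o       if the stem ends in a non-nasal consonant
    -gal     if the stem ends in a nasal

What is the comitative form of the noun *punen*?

The final consonant of *punen* is /n/, which is a nasal, so the suffix is -gal, giving *punengal*.

punengal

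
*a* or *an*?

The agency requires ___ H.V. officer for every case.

The indefinite article is chosen by the initial *sound* of the following word, not its spelling.
The initialism *H.V.* is read letter by letter; the first letter, H, is pronounced /eɪtʃ/, which begins with a vowel sound.
So the article is *an*: The agency requires an H.V. officer for every case.

an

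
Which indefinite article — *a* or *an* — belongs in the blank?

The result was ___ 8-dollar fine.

an

The indefinite article is chosen by the initial *sound* of the following word, not its spelling.
The number *8* is spoken "eight", beginning with /eɪt/ — a vowel sound.
So the article is *an*: The result was an 8-dollar fine.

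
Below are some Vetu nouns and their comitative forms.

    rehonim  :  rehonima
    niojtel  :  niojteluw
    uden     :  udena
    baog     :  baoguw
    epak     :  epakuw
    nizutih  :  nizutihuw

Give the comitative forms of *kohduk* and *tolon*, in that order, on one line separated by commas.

kohdukuw, tolona

Looking at the final consonant of each stem: -a when the stem ends in a nasal (*rehonim*, *uden*); -uw when the stem ends in a non-nasal consonant (*niojtel*, *baog*, *epak*, *nizutih*).
*kohduk* — final consonant /k/ (non-nasal) → -uw → *kohdukuw*.
*tolon* — final consonant /n/ (a nasal) → -a → *tolona*.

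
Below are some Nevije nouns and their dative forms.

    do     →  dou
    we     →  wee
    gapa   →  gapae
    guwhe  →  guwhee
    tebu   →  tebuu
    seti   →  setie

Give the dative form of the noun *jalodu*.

Looking at the last vowel of each stem: -u when the last vowel of the stem is a rounded vowel (*do*, *tebu*); -e when the last vowel of the stem is an unrounded vowel (*we*, *gapa*, *guwhe*, *seti*).
*jalodu* — last vowel /u/ (a rounded vowel) → -u → *jaloduu*.

jaloduu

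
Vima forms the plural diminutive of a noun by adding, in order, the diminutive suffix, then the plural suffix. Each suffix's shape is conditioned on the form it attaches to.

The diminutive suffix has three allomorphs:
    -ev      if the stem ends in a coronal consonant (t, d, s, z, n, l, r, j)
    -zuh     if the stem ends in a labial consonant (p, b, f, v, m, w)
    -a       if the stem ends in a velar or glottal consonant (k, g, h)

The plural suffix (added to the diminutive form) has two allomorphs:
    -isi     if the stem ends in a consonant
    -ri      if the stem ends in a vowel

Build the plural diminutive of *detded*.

*detded* — final consonant /d/ (coronal) → -ev → *detdedev*.
The diminutive form *detdedev*: final sound = /v/, a consonant → -isi → *detdedevisi*.

detdedevisi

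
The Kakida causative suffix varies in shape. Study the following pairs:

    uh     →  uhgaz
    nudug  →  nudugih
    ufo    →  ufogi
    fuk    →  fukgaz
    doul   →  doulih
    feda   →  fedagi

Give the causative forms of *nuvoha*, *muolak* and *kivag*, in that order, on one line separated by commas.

Looking at the final sound of each stem: -gaz when the stem ends in a voiceless consonant (*uh*, *fuk*); -ih when the stem ends in a voiced consonant (*nudug*, *doul*); -gi when the stem ends in a vowel (*ufo*, *feda*).
*nuvoha* — final sound /a/ (a vowel) → -gi → *nuvohagi*.
The final sound of *muolak* is /k/, which is a voiceless consonant, so the suffix is -gaz, giving *muolakgaz*.
*kivag* — final sound /g/ (a voiced consonant) → -ih → *kivagih*.

nuvohagi, muolakgaz, kivagih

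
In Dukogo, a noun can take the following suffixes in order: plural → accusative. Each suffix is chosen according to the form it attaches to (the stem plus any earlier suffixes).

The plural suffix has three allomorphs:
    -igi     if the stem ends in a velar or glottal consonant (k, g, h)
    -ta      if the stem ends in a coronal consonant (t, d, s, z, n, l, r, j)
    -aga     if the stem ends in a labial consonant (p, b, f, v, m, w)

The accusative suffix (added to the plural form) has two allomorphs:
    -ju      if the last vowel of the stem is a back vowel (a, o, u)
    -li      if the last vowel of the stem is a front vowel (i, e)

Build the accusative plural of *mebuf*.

mebufagaju

*mebuf* — final consonant /f/ (labial) → -aga → *mebufaga*.
The plural form *mebufaga* — last vowel /a/ (a back vowel) → -ju → *mebufagaju*.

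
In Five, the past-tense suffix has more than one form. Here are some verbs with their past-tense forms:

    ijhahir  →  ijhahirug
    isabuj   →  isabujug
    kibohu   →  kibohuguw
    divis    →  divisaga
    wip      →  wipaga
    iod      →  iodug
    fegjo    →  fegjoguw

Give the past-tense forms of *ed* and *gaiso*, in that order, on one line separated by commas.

edug, gaisoguw

The alternation tracks the final sound of the stem — -aga when the stem ends in a voiceless consonant (*divis*, *wip*); -ug when the stem ends in a voiced consonant (*ijhahir*, *isabuj*, *iod*); -guw when the stem ends in a vowel (*kibohu*, *fegjo*).
The final sound of *ed* is /d/, which is a voiced consonant, so the suffix is -ug, giving *edug*.
*gaiso*: final sound = /o/, a vowel → -guw → *gaisoguw*.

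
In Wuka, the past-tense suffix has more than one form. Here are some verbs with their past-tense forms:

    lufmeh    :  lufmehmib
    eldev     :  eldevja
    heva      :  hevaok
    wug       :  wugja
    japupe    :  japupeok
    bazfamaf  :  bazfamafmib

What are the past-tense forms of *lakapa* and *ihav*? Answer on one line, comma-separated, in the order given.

The suffix is conditioned by the final sound: -mib when the stem ends in a voiceless consonant (*lufmeh*, *bazfamaf*); -ja when the stem ends in a voiced consonant (*eldev*, *wug*); -ok when the stem ends in a vowel (*heva*, *japupe*).
The final sound of *lakapa* is /a/, which is a vowel, so the suffix is -ok, giving *lakapaok*.
Since the final sound of *ihav* is /v/ (a voiced consonant), it takes -ja, giving *ihavja*.

lakapaok, ihavja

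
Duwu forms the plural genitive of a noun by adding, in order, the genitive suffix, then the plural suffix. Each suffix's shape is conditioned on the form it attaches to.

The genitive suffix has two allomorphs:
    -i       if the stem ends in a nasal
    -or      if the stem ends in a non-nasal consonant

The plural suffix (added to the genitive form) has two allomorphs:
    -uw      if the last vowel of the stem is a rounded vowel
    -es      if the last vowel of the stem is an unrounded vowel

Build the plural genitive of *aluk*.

alukoruw

*aluk* — final consonant /k/ (non-nasal) → -or → *alukor*.
The last vowel of the genitive form *alukor* is /o/, which is a rounded vowel, so the plural suffix is -uw, giving *alukoruw*.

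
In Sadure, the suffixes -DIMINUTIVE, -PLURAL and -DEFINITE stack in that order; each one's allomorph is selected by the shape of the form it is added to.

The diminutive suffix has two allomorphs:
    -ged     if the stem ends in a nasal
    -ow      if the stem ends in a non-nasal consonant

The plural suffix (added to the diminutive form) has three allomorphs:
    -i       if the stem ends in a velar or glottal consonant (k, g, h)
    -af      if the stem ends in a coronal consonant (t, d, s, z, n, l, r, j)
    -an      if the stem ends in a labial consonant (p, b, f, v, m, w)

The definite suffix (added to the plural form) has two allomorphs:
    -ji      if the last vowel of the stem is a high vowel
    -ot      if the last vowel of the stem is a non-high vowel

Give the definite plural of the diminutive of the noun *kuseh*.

*kuseh*: final consonant = /h/, non-nasal → -ow → *kusehow*.
The final consonant of the diminutive form *kusehow* is /w/, which is labial, so the plural suffix is -an, giving *kusehowan*.
Since the last vowel of the plural form *kusehowan* is /a/ (a non-high vowel), it takes -ot, giving *kusehowanot*.

kusehowanot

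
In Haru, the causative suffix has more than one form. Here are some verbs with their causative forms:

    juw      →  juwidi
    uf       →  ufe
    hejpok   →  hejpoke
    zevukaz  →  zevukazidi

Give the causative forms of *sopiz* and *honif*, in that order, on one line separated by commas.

The suffix is conditioned by the final consonant: -e when the stem ends in a voiceless consonant (*uf*, *hejpok*); -idi when the stem ends in a voiced consonant (*juw*, *zevukaz*).
Since the final consonant of *sopiz* is /z/ (voiced), it takes -idi, giving *sopizidi*.
Since the final consonant of *honif* is /f/ (voiceless), it takes -e, giving *honife*.

sopizidi, honife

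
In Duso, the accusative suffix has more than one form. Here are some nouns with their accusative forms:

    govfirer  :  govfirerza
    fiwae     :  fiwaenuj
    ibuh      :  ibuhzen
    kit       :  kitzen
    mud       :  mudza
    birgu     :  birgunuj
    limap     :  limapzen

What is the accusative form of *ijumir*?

ijumirza

The suffix is conditioned by the final sound: -zen when the stem ends in a voiceless consonant (*ibuh*, *kit*, *limap*); -za when the stem ends in a voiced consonant (*govfirer*, *mud*); -nuj when the stem ends in a vowel (*fiwae*, *birgu*).
*ijumir*: final sound = /r/, a voiced consonant → -za → *ijumirza*.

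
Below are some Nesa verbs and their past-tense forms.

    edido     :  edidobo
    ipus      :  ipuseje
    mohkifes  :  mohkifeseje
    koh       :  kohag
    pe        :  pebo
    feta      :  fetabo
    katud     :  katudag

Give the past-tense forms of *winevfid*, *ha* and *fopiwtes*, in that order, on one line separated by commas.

The alternation tracks the final sound of the stem — -eje when the stem ends in a sibilant (*ipus*, *mohkifes*); -ag when the stem ends in a non-sibilant consonant (*koh*, *katud*); -bo when the stem ends in a vowel (*edido*, *pe*, *feta*).
Since the final sound of *winevfid* is /d/ (a non-sibilant consonant), it takes -ag, giving *winevfidag*.
*ha* — final sound /a/ (a vowel) → -bo → *habo*.
*fopiwtes*: final sound = /s/, a sibilant → -eje → *fopiwteseje*.

winevfidag, habo, fopiwteseje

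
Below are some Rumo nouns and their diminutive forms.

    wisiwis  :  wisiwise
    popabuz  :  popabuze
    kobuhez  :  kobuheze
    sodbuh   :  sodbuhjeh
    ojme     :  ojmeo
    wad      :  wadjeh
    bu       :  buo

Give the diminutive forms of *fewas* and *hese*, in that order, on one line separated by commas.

fewase, heseo

The alternation tracks the final sound of the stem — -e when the stem ends in a sibilant (*wisiwis*, *popabuz*, *kobuhez*); -jeh when the stem ends in a non-sibilant consonant (*sodbuh*, *wad*); -o when the stem ends in a vowel (*ojme*, *bu*).
*fewas*: final sound = /s/, a sibilant → -e → *fewase*.
*hese* — final sound /e/ (a vowel) → -o → *heseo*.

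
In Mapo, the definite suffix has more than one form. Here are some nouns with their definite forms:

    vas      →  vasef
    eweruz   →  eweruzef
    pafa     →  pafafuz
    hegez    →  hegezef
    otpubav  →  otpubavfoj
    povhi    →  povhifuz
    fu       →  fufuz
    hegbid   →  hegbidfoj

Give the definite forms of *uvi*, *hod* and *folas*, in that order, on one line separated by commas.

uvifuz, hodfoj, folasef

The suffix is conditioned by the final sound: -ef when the stem ends in a sibilant (*vas*, *eweruz*, *hegez*); -foj when the stem ends in a non-sibilant consonant (*otpubav*, *hegbid*); -fuz when the stem ends in a vowel (*pafa*, *povhi*, *fu*).
The final sound of *uvi* is /i/, which is a vowel, so the suffix is -fuz, giving *uvifuz*.
Since the final sound of *hod* is /d/ (a non-sibilant consonant), it takes -foj, giving *hodfoj*.
Since the final sound of *folas* is /s/ (a sibilant), it takes -ef, giving *folasef*.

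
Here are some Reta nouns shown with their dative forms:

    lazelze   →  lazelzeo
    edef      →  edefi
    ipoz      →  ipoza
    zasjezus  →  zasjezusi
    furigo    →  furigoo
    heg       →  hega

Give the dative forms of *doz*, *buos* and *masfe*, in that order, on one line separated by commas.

doza, buosi, masfeo

The pattern is voicing of the final sound: -i when the stem ends in a voiceless consonant (*edef*, *zasjezus*); -a when the stem ends in a voiced consonant (*ipoz*, *heg*); -o when the stem ends in a vowel (*lazelze*, *furigo*).
Since the final sound of *doz* is /z/ (a voiced consonant), it takes -a, giving *doza*.
The final sound of *buos* is /s/, which is a voiceless consonant, so the suffix is -i, giving *buosi*.
*masfe*: final sound = /e/, a vowel → -o → *masfeo*.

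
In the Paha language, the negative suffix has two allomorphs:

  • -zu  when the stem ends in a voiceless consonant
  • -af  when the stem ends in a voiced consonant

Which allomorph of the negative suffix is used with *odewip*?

*odewip*: final consonant = /p/, voiceless → -zu.

-zu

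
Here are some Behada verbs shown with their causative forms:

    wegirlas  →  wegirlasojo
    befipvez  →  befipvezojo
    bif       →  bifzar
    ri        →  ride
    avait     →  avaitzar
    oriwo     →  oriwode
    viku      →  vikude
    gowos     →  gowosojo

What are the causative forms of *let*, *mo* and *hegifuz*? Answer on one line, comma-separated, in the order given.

Looking at the final sound of each stem: -ojo when the stem ends in a sibilant (*wegirlas*, *befipvez*, *gowos*); -zar when the stem ends in a non-sibilant consonant (*bif*, *avait*); -de when the stem ends in a vowel (*ri*, *oriwo*, *viku*).
*let*: final sound = /t/, a non-sibilant consonant → -zar → *letzar*.
The final sound of *mo* is /o/, which is a vowel, so the suffix is -de, giving *mode*.
*hegifuz* — final sound /z/ (a sibilant) → -ojo → *hegifuzojo*.

letzar, mode, hegifuzojo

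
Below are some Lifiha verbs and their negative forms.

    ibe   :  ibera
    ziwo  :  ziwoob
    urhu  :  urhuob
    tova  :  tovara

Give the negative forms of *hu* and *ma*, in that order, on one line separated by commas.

The pattern is rounding harmony: -ob when the last vowel of the stem is a rounded vowel (*ziwo*, *urhu*); -ra when the last vowel of the stem is an unrounded vowel (*ibe*, *tova*).
The last vowel of *hu* is /u/, which is a rounded vowel, so the suffix is -ob, giving *huob*.
The last vowel of *ma* is /a/, which is an unrounded vowel, so the suffix is -ra, giving *mara*.

huob, mara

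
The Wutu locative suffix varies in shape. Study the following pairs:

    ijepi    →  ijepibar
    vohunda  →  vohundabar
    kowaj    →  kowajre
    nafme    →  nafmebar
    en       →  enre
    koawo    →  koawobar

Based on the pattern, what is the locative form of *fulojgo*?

The alternation tracks the final sound of the stem — -re when the stem ends in a consonant (*kowaj*, *en*); -bar when the stem ends in a vowel (*ijepi*, *vohunda*, *nafme*, *koawo*).
*fulojgo*: final sound = /o/, a vowel → -bar → *fulojgobar*.

fulojgobar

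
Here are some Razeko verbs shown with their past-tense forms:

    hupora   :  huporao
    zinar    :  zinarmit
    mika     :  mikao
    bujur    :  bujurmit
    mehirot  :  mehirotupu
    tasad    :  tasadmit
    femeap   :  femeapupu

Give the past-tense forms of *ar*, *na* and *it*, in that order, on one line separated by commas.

The pattern is voicing of the final sound: -upu when the stem ends in a voiceless consonant (*mehirot*, *femeap*); -mit when the stem ends in a voiced consonant (*zinar*, *bujur*, *tasad*); -o when the stem ends in a vowel (*hupora*, *mika*).
*ar*: final sound = /r/, a voiced consonant → -mit → *armit*.
Since the final sound of *na* is /a/ (a vowel), it takes -o, giving *nao*.
*it*: final sound = /t/, a voiceless consonant → -upu → *itupu*.

armit, nao, itupu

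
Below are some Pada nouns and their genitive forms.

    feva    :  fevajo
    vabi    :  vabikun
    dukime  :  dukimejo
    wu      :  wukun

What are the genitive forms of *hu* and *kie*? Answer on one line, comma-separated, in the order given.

hukun, kiejo

Looking at the last vowel of each stem: -kun when the last vowel of the stem is a high vowel (*vabi*, *wu*); -jo when the last vowel of the stem is a non-high vowel (*feva*, *dukime*).
*hu* — last vowel /u/ (a high vowel) → -kun → *hukun*.
*kie*: last vowel = /e/, a non-high vowel → -jo → *kiejo*.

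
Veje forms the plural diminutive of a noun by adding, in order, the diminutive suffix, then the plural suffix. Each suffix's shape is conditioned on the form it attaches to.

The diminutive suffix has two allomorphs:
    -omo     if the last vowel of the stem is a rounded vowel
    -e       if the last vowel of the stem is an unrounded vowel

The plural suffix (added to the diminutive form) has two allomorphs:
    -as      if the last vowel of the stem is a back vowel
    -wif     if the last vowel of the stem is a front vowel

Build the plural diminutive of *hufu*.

hufuomoas

*hufu* — last vowel /u/ (a rounded vowel) → -omo → *hufuomo*.
The diminutive form *hufuomo*: last vowel = /o/, a back vowel → -as → *hufuomoas*.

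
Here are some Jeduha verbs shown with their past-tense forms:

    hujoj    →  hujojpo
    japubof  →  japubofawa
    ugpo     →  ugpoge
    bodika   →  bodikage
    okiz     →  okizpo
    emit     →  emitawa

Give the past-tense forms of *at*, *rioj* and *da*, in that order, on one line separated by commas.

The suffix is conditioned by the final sound: -awa when the stem ends in a voiceless consonant (*japubof*, *emit*); -po when the stem ends in a voiced consonant (*hujoj*, *okiz*); -ge when the stem ends in a vowel (*ugpo*, *bodika*).
*at*: final sound = /t/, a voiceless consonant → -awa → *atawa*.
*rioj*: final sound = /j/, a voiced consonant → -po → *riojpo*.
*da* — final sound /a/ (a vowel) → -ge → *dage*.

atawa, riojpo, dage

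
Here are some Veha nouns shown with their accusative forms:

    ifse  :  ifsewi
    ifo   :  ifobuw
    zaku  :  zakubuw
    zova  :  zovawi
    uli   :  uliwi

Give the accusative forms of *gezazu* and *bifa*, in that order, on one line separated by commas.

Looking at the last vowel of each stem: -buw when the last vowel of the stem is a rounded vowel (*ifo*, *zaku*); -wi when the last vowel of the stem is an unrounded vowel (*ifse*, *zova*, *uli*).
Since the last vowel of *gezazu* is /u/ (a rounded vowel), it takes -buw, giving *gezazubuw*.
Since the last vowel of *bifa* is /a/ (an unrounded vowel), it takes -wi, giving *bifawi*.

gezazubuw, bifawi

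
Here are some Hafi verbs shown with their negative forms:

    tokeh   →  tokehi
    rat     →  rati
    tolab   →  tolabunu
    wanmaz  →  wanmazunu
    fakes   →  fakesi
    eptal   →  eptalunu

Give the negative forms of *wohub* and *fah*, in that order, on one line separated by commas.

The pattern is voicing of the final consonant: -i when the stem ends in a voiceless consonant (*tokeh*, *rat*, *fakes*); -unu when the stem ends in a voiced consonant (*tolab*, *wanmaz*, *eptal*).
*wohub*: final consonant = /b/, voiced → -unu → *wohubunu*.
The final consonant of *fah* is /h/, which is voiceless, so the suffix is -i, giving *fahi*.

wohubunu, fahi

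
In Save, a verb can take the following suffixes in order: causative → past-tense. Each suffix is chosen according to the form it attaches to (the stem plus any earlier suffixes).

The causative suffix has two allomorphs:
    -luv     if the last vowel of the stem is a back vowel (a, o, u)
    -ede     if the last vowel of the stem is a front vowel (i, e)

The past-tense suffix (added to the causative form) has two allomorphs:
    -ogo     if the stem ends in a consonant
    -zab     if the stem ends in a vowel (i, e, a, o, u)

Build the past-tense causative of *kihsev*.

kihsevedezab

Since the last vowel of *kihsev* is /e/ (a front vowel), it takes -ede, giving *kihsevede*.
The causative form *kihsevede* — final sound /e/ (a vowel) → -zab → *kihsevedezab*.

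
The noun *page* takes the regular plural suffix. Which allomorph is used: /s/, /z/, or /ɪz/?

/ɪz/

The stem *page* ends in a sibilant (/s, z, ʃ, ʒ, tʃ, dʒ/).
The plural suffix surfaces as /ɪz/ after sibilants, /s/ after other voiceless consonants, and /z/ after other voiced sounds.
So the plural -s on *page* is pronounced /ɪz/.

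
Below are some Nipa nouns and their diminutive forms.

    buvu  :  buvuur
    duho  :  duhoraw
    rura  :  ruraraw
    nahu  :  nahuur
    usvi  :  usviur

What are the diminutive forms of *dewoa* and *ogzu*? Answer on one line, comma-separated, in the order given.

dewoaraw, ogzuur

The alternation tracks the last vowel of the stem — -ur when the last vowel of the stem is a high vowel (*buvu*, *nahu*, *usvi*); -raw when the last vowel of the stem is a non-high vowel (*duho*, *rura*).
Since the last vowel of *dewoa* is /a/ (a non-high vowel), it takes -raw, giving *dewoaraw*.
Since the last vowel of *ogzu* is /u/ (a high vowel), it takes -ur, giving *ogzuur*.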